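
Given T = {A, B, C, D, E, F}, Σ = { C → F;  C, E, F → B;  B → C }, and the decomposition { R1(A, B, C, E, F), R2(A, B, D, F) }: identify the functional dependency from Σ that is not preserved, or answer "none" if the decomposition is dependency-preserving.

none

C → F lies within R1.
C, E, F → B lies within R1.
B → C lies within R1.
Every dependency is enforceable on the fragments, so the decomposition is dependency-preserving.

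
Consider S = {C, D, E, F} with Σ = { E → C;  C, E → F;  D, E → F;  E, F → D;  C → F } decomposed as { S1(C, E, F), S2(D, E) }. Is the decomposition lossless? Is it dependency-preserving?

Lossless test: (E)⁺ = {C, D, E, F}, which contains all of one fragment — lossless.
Dependency preservation: D, E → F; E, F → D are not contained in any single fragment, but the restricted closure of each left-hand side across the fragments still reaches the right-hand side; the remaining FDs each lie inside some fragment. All dependencies are preserved.

lossless and dependency-preserving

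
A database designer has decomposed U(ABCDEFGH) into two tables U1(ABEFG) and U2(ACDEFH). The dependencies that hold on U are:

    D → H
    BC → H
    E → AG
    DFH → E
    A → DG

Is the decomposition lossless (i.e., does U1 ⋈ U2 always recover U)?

No

Common attributes: U1 ∩ U2 = {AEF}.
Closure of {AEF}: E → AG applies, adding G; A → DG applies, adding D; D → H applies, adding H. So (AEF)⁺ = {ADEFGH}.
The closure contains neither all of U1 = {ABEFG} nor all of U2 = {ACDEFH}, so the common attributes are not a superkey of either fragment. The join is lossy.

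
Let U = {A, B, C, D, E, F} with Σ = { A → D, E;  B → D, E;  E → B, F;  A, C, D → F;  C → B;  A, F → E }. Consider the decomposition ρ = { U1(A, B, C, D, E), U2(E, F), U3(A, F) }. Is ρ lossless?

Yes

Chase test. Columns are A, B, C, D, E, F; row i has aⱼ where attribute j ∈ Ui, else bᵢⱼ.
Initial tableau (one row per fragment):
  row 1: a1 a2 a3 a4 a5 b16
  row 2: b21 b22 b23 b24 a5 a6
  row 3: a1 b32 b33 b34 b35 a6
Rows 1 and 3 agree on A; apply A→D, E and equate their D, E entries.
Rows 1 and 2 agree on E; apply E→B, F and equate their B, F entries.
Rows 1 and 3 agree on E; apply E→B, F and equate their B, F entries.
Rows 1 and 2 agree on B; apply B→D, E and equate their D, E entries.
Row 1 is now all distinguished symbols — the join is lossless.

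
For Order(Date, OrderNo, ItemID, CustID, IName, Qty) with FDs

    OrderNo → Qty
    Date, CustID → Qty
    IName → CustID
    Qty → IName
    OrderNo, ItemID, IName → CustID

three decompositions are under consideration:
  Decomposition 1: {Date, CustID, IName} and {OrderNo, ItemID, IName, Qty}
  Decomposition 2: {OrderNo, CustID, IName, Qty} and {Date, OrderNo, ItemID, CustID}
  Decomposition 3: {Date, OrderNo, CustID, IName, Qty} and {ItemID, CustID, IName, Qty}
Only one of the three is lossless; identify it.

Decomposition 2

Decomposition 1: common = {IName}, closure = {CustID, IName} → lossy.
Decomposition 2: common = {OrderNo, CustID}, closure = {OrderNo, CustID, IName, Qty} → lossless.
Decomposition 3: common = {CustID, IName, Qty}, closure = {CustID, IName, Qty} → lossy.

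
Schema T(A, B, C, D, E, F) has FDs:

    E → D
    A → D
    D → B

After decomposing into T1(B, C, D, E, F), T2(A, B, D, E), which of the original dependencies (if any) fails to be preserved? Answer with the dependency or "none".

E → D lies within T1.
A → D lies within T2.
D → B lies within T1.
Every dependency is enforceable on the fragments, so the decomposition is dependency-preserving.

none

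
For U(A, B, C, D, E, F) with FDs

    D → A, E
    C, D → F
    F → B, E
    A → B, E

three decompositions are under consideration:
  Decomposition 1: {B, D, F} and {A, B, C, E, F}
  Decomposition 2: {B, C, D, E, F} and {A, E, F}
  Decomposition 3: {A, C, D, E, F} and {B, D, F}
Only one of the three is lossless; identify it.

Decomposition 3

Decomposition 1: common = {B, F}, closure = {B, E, F} → lossy.
Decomposition 2: common = {E, F}, closure = {B, E, F} → lossy.
Decomposition 3: common = {D, F}, closure = {A, B, D, E, F} → lossless.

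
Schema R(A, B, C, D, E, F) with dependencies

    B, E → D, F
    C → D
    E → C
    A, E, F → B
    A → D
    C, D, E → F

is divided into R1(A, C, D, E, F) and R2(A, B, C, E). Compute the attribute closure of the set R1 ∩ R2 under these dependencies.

A, B, C, D, E, F

R1 ∩ R2 = {A, C, E}.
C → D applies, adding D
C, D, E → F applies, adding F
A, E, F → B applies, adding B
Closure: {A, B, C, D, E, F}.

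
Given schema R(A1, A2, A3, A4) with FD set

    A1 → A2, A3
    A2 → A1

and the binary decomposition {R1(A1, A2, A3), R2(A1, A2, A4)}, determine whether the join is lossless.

Common attributes: R1 ∩ R2 = {A1, A2}.
Closure of {A1, A2}: A1 → A2, A3 applies, adding A3. So (A1, A2)⁺ = {A1, A2, A3}.
This closure contains every attribute of R1, so R1 ∩ R2 → R1. The join is lossless.

Yes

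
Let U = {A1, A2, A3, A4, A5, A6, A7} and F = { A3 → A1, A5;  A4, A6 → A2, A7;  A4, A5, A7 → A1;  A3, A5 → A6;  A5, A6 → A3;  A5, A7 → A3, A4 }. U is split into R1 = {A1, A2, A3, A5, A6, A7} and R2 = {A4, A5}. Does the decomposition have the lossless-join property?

Common attributes: R1 ∩ R2 = {A5}.
No dependency enlarges {A5}, so (A5)⁺ = {A5}.
The closure contains neither all of R1 = {A1, A2, A3, A5, A6, A7} nor all of R2 = {A4, A5}, so the common attributes are not a superkey of either fragment. The join is lossy.

No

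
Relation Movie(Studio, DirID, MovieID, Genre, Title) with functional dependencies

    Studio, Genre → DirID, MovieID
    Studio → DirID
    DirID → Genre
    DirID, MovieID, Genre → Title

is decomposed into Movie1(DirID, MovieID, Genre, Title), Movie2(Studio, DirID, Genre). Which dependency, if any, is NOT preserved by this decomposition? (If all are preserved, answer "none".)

Studio, Genre → DirID, MovieID

Check Studio, Genre → DirID, MovieID: no single fragment contains all of {Studio, DirID, MovieID, Genre}, and the restricted closure of {Studio, Genre} across the fragments never reaches {DirID, MovieID}.
Studio → DirID is preserved.
DirID → Genre is preserved.
DirID, MovieID, Genre → Title is preserved.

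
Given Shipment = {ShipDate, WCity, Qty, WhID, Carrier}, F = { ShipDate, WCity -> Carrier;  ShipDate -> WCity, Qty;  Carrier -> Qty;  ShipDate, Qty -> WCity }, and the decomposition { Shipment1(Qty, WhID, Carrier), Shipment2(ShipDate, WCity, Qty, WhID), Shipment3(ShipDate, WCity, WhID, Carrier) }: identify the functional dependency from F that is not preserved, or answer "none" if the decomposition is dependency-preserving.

none

ShipDate, WCity → Carrier lies within Shipment3.
ShipDate → WCity, Qty lies within Shipment2.
Carrier → Qty lies within Shipment1.
ShipDate, Qty → WCity lies within Shipment2.
Every dependency is enforceable on the fragments, so the decomposition is dependency-preserving.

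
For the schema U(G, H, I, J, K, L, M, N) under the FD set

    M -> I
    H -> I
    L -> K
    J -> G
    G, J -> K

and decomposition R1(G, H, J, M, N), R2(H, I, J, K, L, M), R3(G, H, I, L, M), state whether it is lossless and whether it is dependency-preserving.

lossy but dependency-preserving

Lossless test (chase): Rows 1 and 2 agree on M; apply M→I and equate their I entries. Rows 2 and 3 agree on L; apply L→K and equate their K entries. Rows 1 and 2 agree on J; apply J→G and equate their G entries. Rows 1 and 2 agree on G, J; apply G, J→K and equate their K entries. No row becomes fully distinguished — the join is lossy.
Dependency preservation: G, J → K is not contained in any single fragment, but the restricted closure of its left-hand side across the fragments still reaches the right-hand side; the remaining FDs each lie inside some fragment. All dependencies are preserved.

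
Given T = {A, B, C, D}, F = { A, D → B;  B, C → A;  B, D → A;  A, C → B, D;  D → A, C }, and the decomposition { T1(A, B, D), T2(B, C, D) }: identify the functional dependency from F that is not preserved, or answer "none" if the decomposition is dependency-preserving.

Check A, C → B, D: no single fragment contains all of {A, B, C, D}, and the restricted closure of {A, C} across the fragments never reaches {B, D}.
A, D → B is preserved.
B, C → A is preserved.
B, D → A is preserved.
D → A, C is preserved.

A, C → B, D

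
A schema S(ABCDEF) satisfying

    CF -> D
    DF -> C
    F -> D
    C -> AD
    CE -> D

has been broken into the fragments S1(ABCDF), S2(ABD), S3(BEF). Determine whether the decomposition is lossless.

Chase test. Columns are ABCDEF; row i has aⱼ where attribute j ∈ Si, else bᵢⱼ.
Initial tableau (one row per fragment):
  row 1: a1 a2 a3 a4 b15 a6
  row 2: a1 a2 b23 a4 b25 b26
  row 3: b31 a2 b33 b34 a5 a6
Rows 1 and 3 agree on F; apply F→D and equate their D entries.
Rows 1 and 3 agree on DF; apply DF→C and equate their C entries.
Rows 1 and 3 agree on C; apply C→AD and equate their AD entries.
Row 3 is now all distinguished symbols — the join is lossless.

Yes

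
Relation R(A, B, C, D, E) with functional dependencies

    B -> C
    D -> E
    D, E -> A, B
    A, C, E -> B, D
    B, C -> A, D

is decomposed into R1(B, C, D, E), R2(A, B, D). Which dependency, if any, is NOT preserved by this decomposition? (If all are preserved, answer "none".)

Check A, C, E → B, D: no single fragment contains all of {A, B, C, D, E}, and the restricted closure of {A, C, E} across the fragments never reaches {B, D}.
B → C is preserved.
D → E is preserved.
D, E → A, B is preserved.
B, C → A, D is preserved.

A, C, E -> B, D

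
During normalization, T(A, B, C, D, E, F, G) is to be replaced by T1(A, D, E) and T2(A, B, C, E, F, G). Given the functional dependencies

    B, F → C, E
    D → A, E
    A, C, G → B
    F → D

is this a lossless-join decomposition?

No

Common attributes: T1 ∩ T2 = {A, E}.
No dependency enlarges {A, E}, so (A, E)⁺ = {A, E}.
The closure contains neither all of T1 = {A, D, E} nor all of T2 = {A, B, C, E, F, G}, so the common attributes are not a superkey of either fragment. The join is lossy.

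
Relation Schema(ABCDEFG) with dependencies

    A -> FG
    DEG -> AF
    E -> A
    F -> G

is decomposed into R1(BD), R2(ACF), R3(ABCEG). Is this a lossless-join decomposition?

No

Chase test. Columns are ABCDEFG; row i has aⱼ where attribute j ∈ Ri, else bᵢⱼ.
Initial tableau (one row per fragment):
  row 1: b11 a2 b13 a4 b15 b16 b17
  row 2: a1 b22 a3 b24 b25 a6 b27
  row 3: a1 a2 a3 b34 a5 b36 a7
Rows 2 and 3 agree on A; apply A→FG and equate their FG entries.
No row becomes fully distinguished — the join is lossy.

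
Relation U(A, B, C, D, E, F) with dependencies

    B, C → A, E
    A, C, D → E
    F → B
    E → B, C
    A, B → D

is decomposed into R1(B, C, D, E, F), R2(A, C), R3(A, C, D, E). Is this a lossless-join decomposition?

Chase test. Columns are A, B, C, D, E, F; row i has aⱼ where attribute j ∈ Ri, else bᵢⱼ.
Initial tableau (one row per fragment):
  row 1: b11 a2 a3 a4 a5 a6
  row 2: a1 b22 a3 b24 b25 b26
  row 3: a1 b32 a3 a4 a5 b36
Rows 1 and 3 agree on E; apply E→B, C and equate their B, C entries.
Rows 1 and 3 agree on B, C; apply B, C→A, E and equate their A, E entries.
Row 1 is now all distinguished symbols — the join is lossless.

Yes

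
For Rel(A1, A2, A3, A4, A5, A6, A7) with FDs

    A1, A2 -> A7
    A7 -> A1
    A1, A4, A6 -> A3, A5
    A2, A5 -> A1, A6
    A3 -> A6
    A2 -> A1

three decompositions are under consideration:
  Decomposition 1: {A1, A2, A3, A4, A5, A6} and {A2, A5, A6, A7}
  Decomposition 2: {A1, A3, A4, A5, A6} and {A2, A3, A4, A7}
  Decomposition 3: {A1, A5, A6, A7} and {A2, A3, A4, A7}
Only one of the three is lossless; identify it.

Decomposition 1

Decomposition 1: common = {A2, A5, A6}, closure = {A1, A2, A5, A6, A7} → lossless.
Decomposition 2: common = {A3, A4}, closure = {A3, A4, A6} → lossy.
Decomposition 3: common = {A7}, closure = {A1, A7} → lossy.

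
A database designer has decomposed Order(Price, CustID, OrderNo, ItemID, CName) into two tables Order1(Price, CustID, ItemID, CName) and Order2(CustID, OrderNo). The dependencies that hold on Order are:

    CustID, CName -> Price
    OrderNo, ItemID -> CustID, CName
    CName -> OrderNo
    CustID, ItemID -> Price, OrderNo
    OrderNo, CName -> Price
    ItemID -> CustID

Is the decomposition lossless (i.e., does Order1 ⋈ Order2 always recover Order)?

No

Common attributes: Order1 ∩ Order2 = {CustID}.
No dependency enlarges {CustID}, so (CustID)⁺ = {CustID}.
The closure contains neither all of Order1 = {Price, CustID, ItemID, CName} nor all of Order2 = {CustID, OrderNo}, so the common attributes are not a superkey of either fragment. The join is lossy.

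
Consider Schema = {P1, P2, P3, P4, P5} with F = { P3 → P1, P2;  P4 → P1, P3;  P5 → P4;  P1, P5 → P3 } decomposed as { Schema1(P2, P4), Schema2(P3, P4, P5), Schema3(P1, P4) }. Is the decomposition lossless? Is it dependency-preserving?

Lossless test (chase): Rows 1 and 2 agree on P4; apply P4→P1, P3 and equate their P1, P3 entries. Rows 1 and 3 agree on P4; apply P4→P1, P3 and equate their P1, P3 entries. Rows 1 and 2 agree on P3; apply P3→P1, P2 and equate their P1, P2 entries. Rows 1 and 3 agree on P3; apply P3→P1, P2 and equate their P1, P2 entries. Row 2 is now all distinguished symbols — the join is lossless.
Dependency preservation: the restricted closure of {P3} across the fragments never reaches {P1, P2}, so P3 → P1, P2 cannot be enforced without a join — not preserved.

lossless but not dependency-preserving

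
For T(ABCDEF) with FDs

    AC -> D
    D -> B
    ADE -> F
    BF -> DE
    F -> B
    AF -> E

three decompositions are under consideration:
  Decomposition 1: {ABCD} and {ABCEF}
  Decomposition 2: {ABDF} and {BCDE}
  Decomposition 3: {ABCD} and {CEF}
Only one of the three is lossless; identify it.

Decomposition 1: common = {ABC}, closure = {ABCD} → lossless.
Decomposition 2: common = {BD}, closure = {BD} → lossy.
Decomposition 3: common = {C}, closure = {C} → lossy.

Decomposition 1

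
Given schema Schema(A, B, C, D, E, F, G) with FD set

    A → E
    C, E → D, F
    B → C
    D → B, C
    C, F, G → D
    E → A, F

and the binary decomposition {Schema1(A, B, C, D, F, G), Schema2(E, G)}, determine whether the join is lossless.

Common attributes: Schema1 ∩ Schema2 = {G}.
No dependency enlarges {G}, so (G)⁺ = {G}.
The closure contains neither all of Schema1 = {A, B, C, D, F, G} nor all of Schema2 = {E, G}, so the common attributes are not a superkey of either fragment. The join is lossy.

No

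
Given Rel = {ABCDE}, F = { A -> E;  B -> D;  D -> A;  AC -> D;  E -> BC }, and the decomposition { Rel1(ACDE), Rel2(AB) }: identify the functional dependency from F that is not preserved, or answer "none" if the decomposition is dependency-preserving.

none

A → E lies within Rel1.
B → D: restricted closure across fragments reaches D.
D → A lies within Rel1.
AC → D lies within Rel1.
E → BC: restricted closure across fragments reaches BC.
Every dependency is enforceable on the fragments, so the decomposition is dependency-preserving.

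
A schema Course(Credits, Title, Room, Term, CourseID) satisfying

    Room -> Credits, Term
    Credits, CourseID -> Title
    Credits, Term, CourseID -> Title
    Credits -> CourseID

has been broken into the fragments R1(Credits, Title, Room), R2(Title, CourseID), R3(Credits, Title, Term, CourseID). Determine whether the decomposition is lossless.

Chase test. Columns are Credits, Title, Room, Term, CourseID; row i has aⱼ where attribute j ∈ Ri, else bᵢⱼ.
Initial tableau (one row per fragment):
  row 1: a1 a2 a3 b14 b15
  row 2: b21 a2 b23 b24 a5
  row 3: a1 a2 b33 a4 a5
Rows 1 and 3 agree on Credits; apply Credits→CourseID and equate their CourseID entries.
No row becomes fully distinguished — the join is lossy.

No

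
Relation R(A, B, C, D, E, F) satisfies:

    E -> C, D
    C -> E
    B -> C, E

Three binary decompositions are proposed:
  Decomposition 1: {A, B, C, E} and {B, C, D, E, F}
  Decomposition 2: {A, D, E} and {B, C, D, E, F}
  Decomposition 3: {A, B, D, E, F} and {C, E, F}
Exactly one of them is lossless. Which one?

Decomposition 1: common = {B, C, E}, closure = {B, C, D, E} → lossy.
Decomposition 2: common = {D, E}, closure = {C, D, E} → lossy.
Decomposition 3: common = {E, F}, closure = {C, D, E, F} → lossless.

Decomposition 3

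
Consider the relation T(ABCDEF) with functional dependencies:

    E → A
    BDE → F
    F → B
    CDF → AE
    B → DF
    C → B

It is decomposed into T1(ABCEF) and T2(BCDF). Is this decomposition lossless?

Common attributes: T1 ∩ T2 = {BCF}.
Closure of {BCF}: B → DF applies, adding D; CDF → AE applies, adding AE. So (BCF)⁺ = {ABCDEF}.
This closure contains every attribute of T1, so T1 ∩ T2 → T1. The join is lossless.

Yes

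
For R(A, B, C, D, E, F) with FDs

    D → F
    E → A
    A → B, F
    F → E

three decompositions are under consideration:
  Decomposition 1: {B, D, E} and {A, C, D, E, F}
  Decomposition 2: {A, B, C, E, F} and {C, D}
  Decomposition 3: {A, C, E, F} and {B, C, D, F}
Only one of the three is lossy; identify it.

Decomposition 1: common = {D, E}, closure = {A, B, D, E, F} → lossless.
Decomposition 2: common = {C}, closure = {C} → lossy.
Decomposition 3: common = {C, F}, closure = {A, B, C, E, F} → lossless.

Decomposition 2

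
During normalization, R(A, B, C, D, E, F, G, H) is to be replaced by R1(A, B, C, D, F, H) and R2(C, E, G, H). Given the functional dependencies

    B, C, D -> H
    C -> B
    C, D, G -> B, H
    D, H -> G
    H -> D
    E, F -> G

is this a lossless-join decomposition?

Common attributes: R1 ∩ R2 = {C, H}.
Closure of {C, H}: C → B applies, adding B; H → D applies, adding D; D, H → G applies, adding G. So (C, H)⁺ = {B, C, D, G, H}.
The closure contains neither all of R1 = {A, B, C, D, F, H} nor all of R2 = {C, E, G, H}, so the common attributes are not a superkey of either fragment. The join is lossy.

No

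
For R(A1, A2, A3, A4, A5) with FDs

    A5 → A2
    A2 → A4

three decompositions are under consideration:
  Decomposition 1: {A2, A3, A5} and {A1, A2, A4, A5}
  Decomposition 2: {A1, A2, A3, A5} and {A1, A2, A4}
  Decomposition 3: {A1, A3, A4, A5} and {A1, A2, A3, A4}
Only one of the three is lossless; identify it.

Decomposition 1: common = {A2, A5}, closure = {A2, A4, A5} → lossy.
Decomposition 2: common = {A1, A2}, closure = {A1, A2, A4} → lossless.
Decomposition 3: common = {A1, A3, A4}, closure = {A1, A3, A4} → lossy.

Decomposition 2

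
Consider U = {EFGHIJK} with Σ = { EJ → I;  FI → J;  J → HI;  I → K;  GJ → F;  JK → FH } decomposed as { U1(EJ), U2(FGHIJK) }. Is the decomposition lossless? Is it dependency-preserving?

Lossless test: (J)⁺ = {FHIJK}, which is a superkey of neither fragment — lossy.
Dependency preservation: EJ → I is not contained in any single fragment, but the restricted closure of its left-hand side across the fragments still reaches the right-hand side; the remaining FDs each lie inside some fragment. All dependencies are preserved.

lossy but dependency-preserving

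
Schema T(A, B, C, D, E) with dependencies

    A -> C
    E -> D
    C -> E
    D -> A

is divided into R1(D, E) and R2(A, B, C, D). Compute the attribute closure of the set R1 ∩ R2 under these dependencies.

R1 ∩ R2 = {D}.
D → A applies, adding A
A → C applies, adding C
C → E applies, adding E
Closure: {A, C, D, E}.

A, C, D, E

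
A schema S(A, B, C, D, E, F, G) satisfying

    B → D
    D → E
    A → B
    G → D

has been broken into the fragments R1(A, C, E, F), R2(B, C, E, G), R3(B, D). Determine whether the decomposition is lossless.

Chase test. Columns are A, B, C, D, E, F, G; row i has aⱼ where attribute j ∈ Ri, else bᵢⱼ.
Initial tableau (one row per fragment):
  row 1: a1 b12 a3 b14 a5 a6 b17
  row 2: b21 a2 a3 b24 a5 b26 a7
  row 3: b31 a2 b33 a4 b35 b36 b37
Rows 2 and 3 agree on B; apply B→D and equate their D entries.
Rows 2 and 3 agree on D; apply D→E and equate their E entries.
No row becomes fully distinguished — the join is lossy.

No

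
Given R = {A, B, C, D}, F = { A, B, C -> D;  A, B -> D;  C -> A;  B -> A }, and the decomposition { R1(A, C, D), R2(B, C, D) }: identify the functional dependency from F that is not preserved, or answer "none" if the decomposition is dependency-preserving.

B -> A

Check B → A: no single fragment contains all of {A, B}, and the restricted closure of {B} across the fragments never reaches {A}.
A, B, C → D is preserved.
A, B → D is preserved.
C → A is preserved.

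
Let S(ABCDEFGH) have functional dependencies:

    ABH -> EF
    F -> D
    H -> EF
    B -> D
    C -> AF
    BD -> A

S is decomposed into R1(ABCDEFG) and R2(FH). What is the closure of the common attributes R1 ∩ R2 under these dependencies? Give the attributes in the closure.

DF

R1 ∩ R2 = {F}.
F → D applies, adding D
Closure: {DF}.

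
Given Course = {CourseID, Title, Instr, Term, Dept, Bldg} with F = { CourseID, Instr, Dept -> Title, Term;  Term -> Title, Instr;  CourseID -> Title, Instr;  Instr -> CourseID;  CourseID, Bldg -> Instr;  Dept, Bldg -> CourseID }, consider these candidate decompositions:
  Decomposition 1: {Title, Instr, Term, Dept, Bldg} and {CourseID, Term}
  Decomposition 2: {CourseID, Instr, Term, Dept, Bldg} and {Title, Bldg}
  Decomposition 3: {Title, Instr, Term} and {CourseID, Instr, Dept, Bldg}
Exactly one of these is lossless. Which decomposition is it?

Decomposition 1

Decomposition 1: common = {Term}, closure = {CourseID, Title, Instr, Term} → lossless.
Decomposition 2: common = {Bldg}, closure = {Bldg} → lossy.
Decomposition 3: common = {Instr}, closure = {CourseID, Title, Instr} → lossy.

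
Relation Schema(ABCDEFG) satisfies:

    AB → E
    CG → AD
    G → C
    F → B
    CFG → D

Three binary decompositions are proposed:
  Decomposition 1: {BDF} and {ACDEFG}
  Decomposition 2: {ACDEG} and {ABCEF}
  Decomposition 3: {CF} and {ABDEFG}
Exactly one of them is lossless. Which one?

Decomposition 1

Decomposition 1: common = {DF}, closure = {BDF} → lossless.
Decomposition 2: common = {ACE}, closure = {ACE} → lossy.
Decomposition 3: common = {F}, closure = {BF} → lossy.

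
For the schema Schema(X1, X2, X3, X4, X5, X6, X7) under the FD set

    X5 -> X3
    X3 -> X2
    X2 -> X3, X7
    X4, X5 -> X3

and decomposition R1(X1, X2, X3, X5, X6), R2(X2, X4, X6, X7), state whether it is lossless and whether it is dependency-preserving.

lossy but dependency-preserving

Lossless test: (X2, X6)⁺ = {X2, X3, X6, X7}, which is a superkey of neither fragment — lossy.
Dependency preservation: X2 → X3, X7; X4, X5 → X3 are not contained in any single fragment, but the restricted closure of each left-hand side across the fragments still reaches the right-hand side; the remaining FDs each lie inside some fragment. All dependencies are preserved.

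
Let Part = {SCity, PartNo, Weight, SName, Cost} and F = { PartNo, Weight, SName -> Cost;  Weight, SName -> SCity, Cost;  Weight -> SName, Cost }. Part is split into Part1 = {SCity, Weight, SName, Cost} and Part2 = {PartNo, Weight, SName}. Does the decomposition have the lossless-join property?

Common attributes: Part1 ∩ Part2 = {Weight, SName}.
Closure of {Weight, SName}: Weight, SName → SCity, Cost applies, adding SCity, Cost. So (Weight, SName)⁺ = {SCity, Weight, SName, Cost}.
This closure contains every attribute of Part1, so Part1 ∩ Part2 → Part1. The join is lossless.

Yes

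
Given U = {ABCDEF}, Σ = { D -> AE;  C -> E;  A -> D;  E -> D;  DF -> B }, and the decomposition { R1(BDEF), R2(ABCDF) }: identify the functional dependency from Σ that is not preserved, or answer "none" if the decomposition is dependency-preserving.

D → AE: restricted closure across fragments reaches AE.
C → E: restricted closure across fragments reaches E.
A → D lies within R2.
E → D lies within R1.
DF → B lies within R1.
Every dependency is enforceable on the fragments, so the decomposition is dependency-preserving.

none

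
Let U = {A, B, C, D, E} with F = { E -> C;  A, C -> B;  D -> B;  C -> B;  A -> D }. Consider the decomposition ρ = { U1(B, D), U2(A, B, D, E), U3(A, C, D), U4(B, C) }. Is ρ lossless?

No

Chase test. Columns are A, B, C, D, E; row i has aⱼ where attribute j ∈ Ui, else bᵢⱼ.
Initial tableau (one row per fragment):
  row 1: b11 a2 b13 a4 b15
  row 2: a1 a2 b23 a4 a5
  row 3: a1 b32 a3 a4 b35
  row 4: b41 a2 a3 b44 b45
Rows 1 and 3 agree on D; apply D→B and equate their B entries.
No row becomes fully distinguished — the join is lossy.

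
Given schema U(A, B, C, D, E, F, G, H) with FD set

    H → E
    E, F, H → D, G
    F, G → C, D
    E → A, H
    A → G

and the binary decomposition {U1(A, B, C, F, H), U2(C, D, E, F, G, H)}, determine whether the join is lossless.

Yes

Common attributes: U1 ∩ U2 = {C, F, H}.
Closure of {C, F, H}: H → E applies, adding E; E, F, H → D, G applies, adding D, G; E → A, H applies, adding A. So (C, F, H)⁺ = {A, C, D, E, F, G, H}.
This closure contains every attribute of U2, so U1 ∩ U2 → U2. The join is lossless.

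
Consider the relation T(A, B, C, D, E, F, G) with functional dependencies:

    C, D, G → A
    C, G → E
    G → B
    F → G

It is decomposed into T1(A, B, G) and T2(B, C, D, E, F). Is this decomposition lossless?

Common attributes: T1 ∩ T2 = {B}.
No dependency enlarges {B}, so (B)⁺ = {B}.
The closure contains neither all of T1 = {A, B, G} nor all of T2 = {B, C, D, E, F}, so the common attributes are not a superkey of either fragment. The join is lossy.

No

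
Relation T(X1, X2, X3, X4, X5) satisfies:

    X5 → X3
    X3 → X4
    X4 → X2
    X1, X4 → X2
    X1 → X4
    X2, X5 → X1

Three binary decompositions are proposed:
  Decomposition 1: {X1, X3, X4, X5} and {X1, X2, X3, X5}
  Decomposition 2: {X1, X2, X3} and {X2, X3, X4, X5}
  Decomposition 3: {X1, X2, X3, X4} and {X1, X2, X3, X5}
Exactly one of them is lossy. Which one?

Decomposition 2

Decomposition 1: common = {X1, X3, X5}, closure = {X1, X2, X3, X4, X5} → lossless.
Decomposition 2: common = {X2, X3}, closure = {X2, X3, X4} → lossy.
Decomposition 3: common = {X1, X2, X3}, closure = {X1, X2, X3, X4} → lossless.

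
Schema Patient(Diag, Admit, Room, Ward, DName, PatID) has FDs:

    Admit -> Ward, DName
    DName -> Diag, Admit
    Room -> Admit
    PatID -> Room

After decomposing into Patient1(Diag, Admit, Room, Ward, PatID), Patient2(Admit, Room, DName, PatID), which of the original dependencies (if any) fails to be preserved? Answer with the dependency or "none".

Admit → Ward, DName: restricted closure across fragments reaches Ward, DName.
DName → Diag, Admit: restricted closure across fragments reaches Diag, Admit.
Room → Admit lies within Patient1.
PatID → Room lies within Patient1.
Every dependency is enforceable on the fragments, so the decomposition is dependency-preserving.

none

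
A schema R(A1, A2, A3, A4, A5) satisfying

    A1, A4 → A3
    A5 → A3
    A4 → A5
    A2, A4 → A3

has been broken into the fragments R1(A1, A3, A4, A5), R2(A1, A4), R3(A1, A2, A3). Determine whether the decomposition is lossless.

Chase test. Columns are A1, A2, A3, A4, A5; row i has aⱼ where attribute j ∈ Ri, else bᵢⱼ.
Initial tableau (one row per fragment):
  row 1: a1 b12 a3 a4 a5
  row 2: a1 b22 b23 a4 b25
  row 3: a1 a2 a3 b34 b35
Rows 1 and 2 agree on A1, A4; apply A1, A4→A3 and equate their A3 entries.
Rows 1 and 2 agree on A4; apply A4→A5 and equate their A5 entries.
No row becomes fully distinguished — the join is lossy.

No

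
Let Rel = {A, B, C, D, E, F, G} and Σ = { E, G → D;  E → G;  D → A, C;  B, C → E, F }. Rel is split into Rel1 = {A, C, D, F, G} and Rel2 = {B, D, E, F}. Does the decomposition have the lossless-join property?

No

Common attributes: Rel1 ∩ Rel2 = {D, F}.
Closure of {D, F}: D → A, C applies, adding A, C. So (D, F)⁺ = {A, C, D, F}.
The closure contains neither all of Rel1 = {A, C, D, F, G} nor all of Rel2 = {B, D, E, F}, so the common attributes are not a superkey of either fragment. The join is lossy.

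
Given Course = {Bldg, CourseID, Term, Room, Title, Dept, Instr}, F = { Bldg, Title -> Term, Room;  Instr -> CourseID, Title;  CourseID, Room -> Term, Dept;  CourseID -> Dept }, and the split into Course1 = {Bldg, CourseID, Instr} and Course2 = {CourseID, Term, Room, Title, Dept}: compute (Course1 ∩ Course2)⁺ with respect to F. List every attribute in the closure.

Course1 ∩ Course2 = {CourseID}.
CourseID → Dept applies, adding Dept
Closure: {CourseID, Dept}.

CourseID, Dept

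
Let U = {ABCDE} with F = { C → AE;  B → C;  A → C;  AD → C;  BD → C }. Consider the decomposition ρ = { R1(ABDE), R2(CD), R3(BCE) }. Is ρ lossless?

Chase test. Columns are ABCDE; row i has aⱼ where attribute j ∈ Ri, else bᵢⱼ.
Initial tableau (one row per fragment):
  row 1: a1 a2 b13 a4 a5
  row 2: b21 b22 a3 a4 b25
  row 3: b31 a2 a3 b34 a5
Rows 2 and 3 agree on C; apply C→AE and equate their AE entries.
Rows 1 and 3 agree on B; apply B→C and equate their C entries.
Rows 1 and 2 agree on C; apply C→AE and equate their AE entries.
Row 1 is now all distinguished symbols — the join is lossless.

Yes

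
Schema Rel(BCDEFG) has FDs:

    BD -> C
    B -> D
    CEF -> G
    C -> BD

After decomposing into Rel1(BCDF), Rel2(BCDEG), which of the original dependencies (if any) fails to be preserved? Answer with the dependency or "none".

CEF -> G

Check CEF → G: no single fragment contains all of {CEFG}, and the restricted closure of {CEF} across the fragments never reaches {G}.
BD → C is preserved.
B → D is preserved.
C → BD is preserved.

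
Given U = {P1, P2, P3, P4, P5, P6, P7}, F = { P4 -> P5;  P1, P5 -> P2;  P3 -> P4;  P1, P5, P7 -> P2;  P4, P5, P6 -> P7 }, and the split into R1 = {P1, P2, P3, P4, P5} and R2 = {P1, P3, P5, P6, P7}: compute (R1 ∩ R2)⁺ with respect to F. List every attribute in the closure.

R1 ∩ R2 = {P1, P3, P5}.
P1, P5 → P2 applies, adding P2
P3 → P4 applies, adding P4
Closure: {P1, P2, P3, P4, P5}.

P1, P2, P3, P4, P5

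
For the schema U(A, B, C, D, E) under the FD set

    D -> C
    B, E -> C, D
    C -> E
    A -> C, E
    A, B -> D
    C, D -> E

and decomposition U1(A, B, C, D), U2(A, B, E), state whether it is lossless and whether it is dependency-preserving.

Lossless test: (A, B)⁺ = {A, B, C, D, E}, which contains all of one fragment — lossless.
Dependency preservation: the restricted closure of {B, E} across the fragments never reaches {C, D}, so B, E → C, D cannot be enforced without a join — not preserved.

lossless but not dependency-preserving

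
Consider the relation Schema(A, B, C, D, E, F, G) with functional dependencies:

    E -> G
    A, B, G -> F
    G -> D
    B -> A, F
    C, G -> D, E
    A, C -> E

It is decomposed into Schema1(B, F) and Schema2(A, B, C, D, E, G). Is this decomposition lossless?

Common attributes: Schema1 ∩ Schema2 = {B}.
Closure of {B}: B → A, F applies, adding A, F. So (B)⁺ = {A, B, F}.
This closure contains every attribute of Schema1, so Schema1 ∩ Schema2 → Schema1. The join is lossless.

Yes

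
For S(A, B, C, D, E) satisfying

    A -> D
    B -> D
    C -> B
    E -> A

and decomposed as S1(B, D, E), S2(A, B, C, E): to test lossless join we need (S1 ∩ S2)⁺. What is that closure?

S1 ∩ S2 = {B, E}.
B → D applies, adding D
E → A applies, adding A
Closure: {A, B, D, E}.

A, B, D, E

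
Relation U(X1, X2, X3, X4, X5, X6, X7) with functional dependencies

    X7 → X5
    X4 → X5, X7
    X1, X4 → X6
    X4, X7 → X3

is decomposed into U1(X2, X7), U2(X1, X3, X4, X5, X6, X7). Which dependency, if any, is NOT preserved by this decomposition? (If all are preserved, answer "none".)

none

X7 → X5 lies within U2.
X4 → X5, X7 lies within U2.
X1, X4 → X6 lies within U2.
X4, X7 → X3 lies within U2.
Every dependency is enforceable on the fragments, so the decomposition is dependency-preserving.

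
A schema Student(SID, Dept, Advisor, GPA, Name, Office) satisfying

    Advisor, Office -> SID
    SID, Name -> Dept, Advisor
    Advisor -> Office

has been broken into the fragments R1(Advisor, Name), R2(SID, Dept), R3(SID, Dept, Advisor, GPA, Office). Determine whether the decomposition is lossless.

Chase test. Columns are SID, Dept, Advisor, GPA, Name, Office; row i has aⱼ where attribute j ∈ Ri, else bᵢⱼ.
Initial tableau (one row per fragment):
  row 1: b11 b12 a3 b14 a5 b16
  row 2: a1 a2 b23 b24 b25 b26
  row 3: a1 a2 a3 a4 b35 a6
Rows 1 and 3 agree on Advisor; apply Advisor→Office and equate their Office entries.
Rows 1 and 3 agree on Advisor, Office; apply Advisor, Office→SID and equate their SID entries.
No row becomes fully distinguished — the join is lossy.

No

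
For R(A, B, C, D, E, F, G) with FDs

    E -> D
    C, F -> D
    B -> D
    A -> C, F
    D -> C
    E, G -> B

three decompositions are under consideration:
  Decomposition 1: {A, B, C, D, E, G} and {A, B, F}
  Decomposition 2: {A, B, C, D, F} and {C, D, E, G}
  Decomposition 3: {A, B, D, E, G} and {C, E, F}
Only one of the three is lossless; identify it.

Decomposition 1: common = {A, B}, closure = {A, B, C, D, F} → lossless.
Decomposition 2: common = {C, D}, closure = {C, D} → lossy.
Decomposition 3: common = {E}, closure = {C, D, E} → lossy.

Decomposition 1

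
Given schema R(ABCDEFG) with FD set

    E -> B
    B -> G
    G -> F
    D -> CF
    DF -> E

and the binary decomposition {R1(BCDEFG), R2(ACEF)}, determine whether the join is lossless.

Common attributes: R1 ∩ R2 = {CEF}.
Closure of {CEF}: E → B applies, adding B; B → G applies, adding G. So (CEF)⁺ = {BCEFG}.
The closure contains neither all of R1 = {BCDEFG} nor all of R2 = {ACEF}, so the common attributes are not a superkey of either fragment. The join is lossy.

No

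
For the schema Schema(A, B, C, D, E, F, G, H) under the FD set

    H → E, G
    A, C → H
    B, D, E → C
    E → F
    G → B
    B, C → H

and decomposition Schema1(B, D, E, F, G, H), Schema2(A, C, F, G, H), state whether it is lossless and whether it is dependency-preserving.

Lossless test: (F, G, H)⁺ = {B, E, F, G, H}, which is a superkey of neither fragment — lossy.
Dependency preservation: the restricted closure of {B, D, E} across the fragments never reaches {C}, so B, D, E → C cannot be enforced without a join — not preserved.

lossy and not dependency-preserving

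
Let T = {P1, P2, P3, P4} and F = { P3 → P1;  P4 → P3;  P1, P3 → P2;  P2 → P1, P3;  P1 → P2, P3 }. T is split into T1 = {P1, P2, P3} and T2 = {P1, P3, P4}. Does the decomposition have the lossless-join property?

Common attributes: T1 ∩ T2 = {P1, P3}.
Closure of {P1, P3}: P1, P3 → P2 applies, adding P2. So (P1, P3)⁺ = {P1, P2, P3}.
This closure contains every attribute of T1, so T1 ∩ T2 → T1. The join is lossless.

Yes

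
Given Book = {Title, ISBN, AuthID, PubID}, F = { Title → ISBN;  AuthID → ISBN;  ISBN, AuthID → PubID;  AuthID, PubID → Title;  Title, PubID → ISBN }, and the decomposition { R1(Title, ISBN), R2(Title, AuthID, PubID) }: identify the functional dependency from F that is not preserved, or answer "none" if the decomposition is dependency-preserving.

none

Title → ISBN lies within R1.
AuthID → ISBN: restricted closure across fragments reaches ISBN.
ISBN, AuthID → PubID: restricted closure across fragments reaches PubID.
AuthID, PubID → Title lies within R2.
Title, PubID → ISBN: restricted closure across fragments reaches ISBN.
Every dependency is enforceable on the fragments, so the decomposition is dependency-preserving.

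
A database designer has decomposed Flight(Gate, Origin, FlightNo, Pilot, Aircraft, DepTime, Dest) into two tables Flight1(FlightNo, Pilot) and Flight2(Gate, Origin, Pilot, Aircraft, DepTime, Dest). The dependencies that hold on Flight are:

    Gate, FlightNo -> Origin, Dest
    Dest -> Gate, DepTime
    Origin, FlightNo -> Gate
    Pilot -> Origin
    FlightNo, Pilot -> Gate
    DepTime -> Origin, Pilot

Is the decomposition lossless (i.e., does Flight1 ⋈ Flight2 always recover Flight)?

Common attributes: Flight1 ∩ Flight2 = {Pilot}.
Closure of {Pilot}: Pilot → Origin applies, adding Origin. So (Pilot)⁺ = {Origin, Pilot}.
The closure contains neither all of Flight1 = {FlightNo, Pilot} nor all of Flight2 = {Gate, Origin, Pilot, Aircraft, DepTime, Dest}, so the common attributes are not a superkey of either fragment. The join is lossy.

No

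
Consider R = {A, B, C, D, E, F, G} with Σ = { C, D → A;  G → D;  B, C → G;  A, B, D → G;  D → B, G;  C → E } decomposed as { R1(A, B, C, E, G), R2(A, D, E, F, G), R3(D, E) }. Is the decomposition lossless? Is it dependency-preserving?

lossy but dependency-preserving

Lossless test (chase): Rows 1 and 2 agree on G; apply G→D and equate their D entries. Rows 1 and 2 agree on D; apply D→B, G and equate their B, G entries. Rows 1 and 3 agree on D; apply D→B, G and equate their B, G entries. No row becomes fully distinguished — the join is lossy.
Dependency preservation: C, D → A; A, B, D → G; D → B, G are not contained in any single fragment, but the restricted closure of each left-hand side across the fragments still reaches the right-hand side; the remaining FDs each lie inside some fragment. All dependencies are preserved.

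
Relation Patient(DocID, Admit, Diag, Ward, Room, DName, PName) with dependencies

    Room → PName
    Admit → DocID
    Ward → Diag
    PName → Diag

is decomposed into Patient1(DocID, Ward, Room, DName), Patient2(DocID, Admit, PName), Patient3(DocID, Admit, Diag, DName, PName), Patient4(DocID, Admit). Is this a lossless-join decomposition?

No

Chase test. Columns are DocID, Admit, Diag, Ward, Room, DName, PName; row i has aⱼ where attribute j ∈ Patienti, else bᵢⱼ.
Initial tableau (one row per fragment):
  row 1: a1 b12 b13 a4 a5 a6 b17
  row 2: a1 a2 b23 b24 b25 b26 a7
  row 3: a1 a2 a3 b34 b35 a6 a7
  row 4: a1 a2 b43 b44 b45 b46 b47
Rows 2 and 3 agree on PName; apply PName→Diag and equate their Diag entries.
No row becomes fully distinguished — the join is lossy.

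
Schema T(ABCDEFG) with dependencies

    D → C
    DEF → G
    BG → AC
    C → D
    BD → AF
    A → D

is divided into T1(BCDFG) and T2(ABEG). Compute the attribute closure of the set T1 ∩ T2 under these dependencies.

ABCDFG

T1 ∩ T2 = {BG}.
BG → AC applies, adding AC
C → D applies, adding D
BD → AF applies, adding F
Closure: {ABCDFG}.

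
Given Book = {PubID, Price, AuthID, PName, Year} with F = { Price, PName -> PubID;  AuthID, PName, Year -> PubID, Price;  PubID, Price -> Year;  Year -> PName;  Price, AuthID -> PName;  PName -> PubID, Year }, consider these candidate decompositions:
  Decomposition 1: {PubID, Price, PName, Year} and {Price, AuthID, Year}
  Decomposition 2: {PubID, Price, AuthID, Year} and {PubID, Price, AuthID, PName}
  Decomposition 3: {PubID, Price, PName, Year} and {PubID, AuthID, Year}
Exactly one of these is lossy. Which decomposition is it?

Decomposition 1: common = {Price, Year}, closure = {PubID, Price, PName, Year} → lossless.
Decomposition 2: common = {PubID, Price, AuthID}, closure = {PubID, Price, AuthID, PName, Year} → lossless.
Decomposition 3: common = {PubID, Year}, closure = {PubID, PName, Year} → lossy.

Decomposition 3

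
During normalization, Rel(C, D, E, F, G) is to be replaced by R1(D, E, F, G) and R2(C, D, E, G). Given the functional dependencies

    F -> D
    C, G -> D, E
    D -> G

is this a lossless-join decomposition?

No

Common attributes: R1 ∩ R2 = {D, E, G}.
No dependency enlarges {D, E, G}, so (D, E, G)⁺ = {D, E, G}.
The closure contains neither all of R1 = {D, E, F, G} nor all of R2 = {C, D, E, G}, so the common attributes are not a superkey of either fragment. The join is lossy.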